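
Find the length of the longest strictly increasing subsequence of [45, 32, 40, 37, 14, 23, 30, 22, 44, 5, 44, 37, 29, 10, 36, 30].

4

Let dp[i] be the longest increasing subsequence ending at position i. Then dp = [1, 1, 2, 2, 1, 2, 3, 2, 4, 1, 4, 4, 3, 2, 4, 4].
The maximum is 4; one witness is 14, 23, 30, 44 at positions 5,6,7,9.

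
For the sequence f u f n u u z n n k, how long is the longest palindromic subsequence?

4

One longest palindromic subsequence is nuun (positions 4,5,6,9); it reads the same forward and backward, and the interval DP gives dp[1][10] = 4.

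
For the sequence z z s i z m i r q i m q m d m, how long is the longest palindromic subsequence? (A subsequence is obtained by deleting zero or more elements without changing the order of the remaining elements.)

One longest palindromic subsequence is mmqmm (positions 6,11,12,13,15); it reads the same forward and backward, and the interval DP gives dp[1][15] = 5.

5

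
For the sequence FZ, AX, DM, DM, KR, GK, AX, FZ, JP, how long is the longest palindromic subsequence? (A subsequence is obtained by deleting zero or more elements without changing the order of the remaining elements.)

6

One longest palindromic subsequence is FZ AX DM DM AX FZ (positions 1,2,3,4,7,8); it reads the same forward and backward, and the interval DP gives dp[1][9] = 6.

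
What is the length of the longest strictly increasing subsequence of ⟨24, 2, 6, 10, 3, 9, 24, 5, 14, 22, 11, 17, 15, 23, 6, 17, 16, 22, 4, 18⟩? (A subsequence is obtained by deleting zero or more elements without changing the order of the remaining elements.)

7

Let dp[i] be the longest increasing subsequence ending at position i. Then dp = [1, 1, 2, 3, 2, 3, 4, 3, 4, 5, 4, 5, 5, 6, 4, 6, 6, 7, 3, 7].
The maximum is 7; one witness is 2, 6, 10, 14, 15, 17, 22 at positions 2,3,4,9,13,16,18.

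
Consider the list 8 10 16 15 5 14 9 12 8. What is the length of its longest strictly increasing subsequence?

3

Scanning left to right, the best length ending at each element is: 8→1, 10→2, 16→3, 15→3, 5→1, 14→3, 9→2, 12→3, 8→2.
So the longest increasing subsequence has length 3, e.g. 8, 10, 16.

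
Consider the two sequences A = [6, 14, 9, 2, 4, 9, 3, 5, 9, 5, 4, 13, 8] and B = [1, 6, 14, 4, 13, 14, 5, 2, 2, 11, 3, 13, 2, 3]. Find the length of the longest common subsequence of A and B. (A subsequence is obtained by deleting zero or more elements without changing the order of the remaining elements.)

A longest common subsequence is 6, 14, 2, 3, 13 (length 5); the LCS DP confirms no longer common subsequence exists.

5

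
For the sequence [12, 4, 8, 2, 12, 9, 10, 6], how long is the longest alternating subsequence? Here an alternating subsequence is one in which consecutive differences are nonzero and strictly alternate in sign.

8

Track the best alternating length ending on an up-step vs a down-step at each position: up/down = 1/1, 1/2, 3/2, 1/4, 5/1, 5/6, 7/6, 5/8.
The maximum over both is 8; one such subsequence is 12, 4, 8, 2, 12, 9, 10, 6.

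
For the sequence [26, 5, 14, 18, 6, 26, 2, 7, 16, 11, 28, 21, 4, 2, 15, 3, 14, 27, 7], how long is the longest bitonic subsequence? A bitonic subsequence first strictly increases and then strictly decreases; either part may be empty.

9

Let inc[i] be the LIS ending at i and dec[i] the longest strictly decreasing subsequence starting at i. inc = [1, 1, 2, 3, 2, 4, 1, 3, 4, 4, 5, 5, 2, 1, 5, 2, 5, 6, 3], dec = [6, 3, 4, 5, 3, 5, 1, 3, 4, 3, 5, 4, 2, 1, 3, 1, 2, 2, 1].
max_i inc[i]+dec[i]−1 = 9, with one witness 5, 14, 18, 26, 28, 21, 15, 14, 7.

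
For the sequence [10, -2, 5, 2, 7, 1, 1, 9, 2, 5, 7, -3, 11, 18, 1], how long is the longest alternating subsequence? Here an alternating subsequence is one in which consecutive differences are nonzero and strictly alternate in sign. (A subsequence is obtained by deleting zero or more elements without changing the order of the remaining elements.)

12

A longest alternating subsequence is 10, -2, 5, 2, 7, 1, 9, 2, 5, -3, 11, 1 (positions 1,2,3,4,5,6,8,9,10,12,13,15); its 11 consecutive differences strictly alternate in sign, and length 12 is optimal.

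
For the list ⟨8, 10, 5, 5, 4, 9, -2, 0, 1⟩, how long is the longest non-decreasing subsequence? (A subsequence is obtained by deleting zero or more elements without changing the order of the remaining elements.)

3

Let dp[i] be the longest non-decreasing subsequence ending at position i. Then dp = [1, 2, 1, 2, 1, 3, 1, 2, 3].
The maximum is 3; one witness is 5, 5, 9 at positions 3,4,6.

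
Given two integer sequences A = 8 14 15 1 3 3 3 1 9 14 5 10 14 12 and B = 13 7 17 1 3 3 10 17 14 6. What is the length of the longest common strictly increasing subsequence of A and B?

4

For each value that appears in both, track the longest common increasing run ending there.
The best achievable length is 4; one witness is 1, 3, 10, 14 (A-positions 4,5,12,13, B-positions 4,5,7,9).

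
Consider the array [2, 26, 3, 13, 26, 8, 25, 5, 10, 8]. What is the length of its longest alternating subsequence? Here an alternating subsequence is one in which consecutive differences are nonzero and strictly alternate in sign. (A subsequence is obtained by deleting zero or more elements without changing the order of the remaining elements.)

A longest alternating subsequence is 2, 26, 3, 13, 8, 25, 5, 10, 8 (positions 1,2,3,4,6,7,8,9,10); its 8 consecutive differences strictly alternate in sign, and length 9 is optimal.

9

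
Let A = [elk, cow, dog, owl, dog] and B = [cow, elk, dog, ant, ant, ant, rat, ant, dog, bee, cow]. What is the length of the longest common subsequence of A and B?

A longest common subsequence is elk, dog, dog (length 3); the LCS DP confirms no longer common subsequence exists.

3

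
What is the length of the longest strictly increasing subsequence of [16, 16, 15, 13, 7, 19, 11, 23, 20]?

One longest increasing subsequence is 16, 19, 23 (positions 1,6,8), of length 3; no longer one exists.

3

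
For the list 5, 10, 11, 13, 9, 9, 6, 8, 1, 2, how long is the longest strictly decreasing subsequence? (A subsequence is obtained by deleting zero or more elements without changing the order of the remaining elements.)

4

One longest decreasing subsequence is 10, 9, 6, 1 (positions 2,5,7,9), of length 4; no longer one exists.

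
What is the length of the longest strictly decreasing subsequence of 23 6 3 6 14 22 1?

One longest decreasing subsequence is 23, 6, 3, 1 (positions 1,2,3,7), of length 4; no longer one exists.

4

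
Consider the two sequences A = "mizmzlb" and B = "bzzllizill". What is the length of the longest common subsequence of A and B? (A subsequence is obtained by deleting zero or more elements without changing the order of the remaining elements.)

A longest common subsequence is izl (length 3); the LCS DP confirms no longer common subsequence exists.

3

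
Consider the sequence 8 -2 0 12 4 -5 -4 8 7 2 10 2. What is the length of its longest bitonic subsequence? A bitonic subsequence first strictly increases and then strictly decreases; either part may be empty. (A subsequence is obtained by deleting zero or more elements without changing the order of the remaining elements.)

One longest bitonic subsequence is -2, 0, 12, 8, 7, 2 (positions 2,3,4,8,9,12): it rises to 12 then falls. Length 6 is optimal.

6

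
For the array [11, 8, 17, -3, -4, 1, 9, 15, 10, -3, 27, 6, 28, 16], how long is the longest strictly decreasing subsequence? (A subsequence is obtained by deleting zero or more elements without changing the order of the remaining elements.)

4

Let dp[i] be the longest decreasing subsequence ending at position i. Then dp = [1, 2, 1, 3, 4, 3, 2, 2, 3, 4, 1, 4, 1, 2].
The maximum is 4; one witness is 11, 8, -3, -4 at positions 1,2,4,5.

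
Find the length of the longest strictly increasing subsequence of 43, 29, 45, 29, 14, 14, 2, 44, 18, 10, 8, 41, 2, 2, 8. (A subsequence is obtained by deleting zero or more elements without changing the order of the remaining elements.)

Let dp[i] be the longest increasing subsequence ending at position i. Then dp = [1, 1, 2, 1, 1, 1, 1, 2, 2, 2, 2, 3, 1, 1, 2].
The maximum is 3; one witness is 14, 18, 41 at positions 5,9,12.

3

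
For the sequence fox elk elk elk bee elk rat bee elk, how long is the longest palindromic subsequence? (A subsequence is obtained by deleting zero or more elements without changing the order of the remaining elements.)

5

One longest palindromic subsequence is elk bee rat bee elk (positions 2,5,7,8,9); it reads the same forward and backward, and the interval DP gives dp[1][9] = 5.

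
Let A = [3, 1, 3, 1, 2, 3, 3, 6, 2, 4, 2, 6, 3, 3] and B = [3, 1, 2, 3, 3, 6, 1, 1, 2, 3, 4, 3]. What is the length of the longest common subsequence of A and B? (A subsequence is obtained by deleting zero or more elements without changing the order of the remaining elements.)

9

Backtracking the LCS table gives one alignment: 3 (A3,B1) → 1 (A4,B2) → 2 (A5,B3) → 3 (A6,B4) → 3 (A7,B5) → 6 (A8,B6) → 2 (A9,B9) → 4 (A10,B11) → 3 (A14,B12).
So the longest common subsequence has length 9.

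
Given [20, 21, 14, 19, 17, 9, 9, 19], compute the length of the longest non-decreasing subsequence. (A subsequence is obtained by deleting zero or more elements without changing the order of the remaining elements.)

Let dp[i] be the longest non-decreasing subsequence ending at position i. Then dp = [1, 2, 1, 2, 2, 1, 2, 3].
The maximum is 3; one witness is 14, 19, 19 at positions 3,4,8.

3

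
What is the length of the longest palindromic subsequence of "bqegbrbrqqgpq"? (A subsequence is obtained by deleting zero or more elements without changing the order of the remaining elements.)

7

One longest palindromic subsequence is qgrbrgq (positions 2,4,6,7,8,11,13); it reads the same forward and backward, and the interval DP gives dp[1][13] = 7.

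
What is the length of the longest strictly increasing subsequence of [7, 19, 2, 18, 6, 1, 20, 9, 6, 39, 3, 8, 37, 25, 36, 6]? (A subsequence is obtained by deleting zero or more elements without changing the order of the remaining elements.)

5

One longest increasing subsequence is 7, 19, 20, 25, 36 (positions 1,2,7,14,15), of length 5; no longer one exists.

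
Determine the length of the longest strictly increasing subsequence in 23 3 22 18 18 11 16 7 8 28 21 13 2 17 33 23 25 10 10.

7

Let dp[i] be the longest increasing subsequence ending at position i. Then dp = [1, 1, 2, 2, 2, 2, 3, 2, 3, 4, 4, 4, 1, 5, 6, 6, 7, 4, 4].
The maximum is 7; one witness is 3, 7, 8, 13, 17, 23, 25 at positions 2,8,9,12,14,16,17.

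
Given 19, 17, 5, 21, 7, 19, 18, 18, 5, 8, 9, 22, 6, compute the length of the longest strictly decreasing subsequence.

5

One longest decreasing subsequence is 21, 19, 18, 8, 6 (positions 4,6,7,10,13), of length 5; no longer one exists.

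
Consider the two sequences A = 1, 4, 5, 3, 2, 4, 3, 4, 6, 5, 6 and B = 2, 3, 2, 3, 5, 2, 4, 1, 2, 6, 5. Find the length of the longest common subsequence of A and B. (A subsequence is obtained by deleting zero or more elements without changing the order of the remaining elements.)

6

A longest common subsequence is 3, 2, 3, 4, 6, 5 (length 6); the LCS DP confirms no longer common subsequence exists.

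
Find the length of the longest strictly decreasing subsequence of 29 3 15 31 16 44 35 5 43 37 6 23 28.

4

Let dp[i] be the longest decreasing subsequence ending at position i. Then dp = [1, 2, 2, 1, 2, 1, 2, 3, 2, 3, 4, 4, 4].
The maximum is 4; one witness is 44, 43, 37, 6 at positions 6,9,10,11.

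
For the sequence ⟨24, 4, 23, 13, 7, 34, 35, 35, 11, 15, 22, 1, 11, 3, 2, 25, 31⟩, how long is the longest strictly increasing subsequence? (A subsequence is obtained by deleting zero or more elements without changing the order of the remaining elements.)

Let dp[i] be the longest increasing subsequence ending at position i. Then dp = [1, 1, 2, 2, 2, 3, 4, 4, 3, 4, 5, 1, 3, 2, 2, 6, 7].
The maximum is 7; one witness is 4, 7, 11, 15, 22, 25, 31 at positions 2,5,9,10,11,16,17.

7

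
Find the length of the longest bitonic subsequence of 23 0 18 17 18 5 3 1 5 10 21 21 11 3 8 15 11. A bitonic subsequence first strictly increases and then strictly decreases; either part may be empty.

7

Let inc[i] be the LIS ending at i and dec[i] the longest strictly decreasing subsequence starting at i. inc = [1, 1, 2, 2, 3, 2, 2, 2, 3, 4, 5, 5, 5, 3, 4, 6, 5], dec = [6, 1, 5, 4, 4, 3, 2, 1, 2, 2, 3, 3, 2, 1, 1, 2, 1].
max_i inc[i]+dec[i]−1 = 7, with one witness 0, 3, 5, 10, 21, 15, 11.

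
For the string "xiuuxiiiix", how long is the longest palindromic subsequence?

7

One longest palindromic subsequence is xiiiiix (positions 1,2,6,7,8,9,10); it reads the same forward and backward, and the interval DP gives dp[1][10] = 7.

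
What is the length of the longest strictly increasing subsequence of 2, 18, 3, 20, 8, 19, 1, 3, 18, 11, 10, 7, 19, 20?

One longest increasing subsequence is 2, 3, 8, 18, 19, 20 (positions 1,3,5,9,13,14), of length 6; no longer one exists.

6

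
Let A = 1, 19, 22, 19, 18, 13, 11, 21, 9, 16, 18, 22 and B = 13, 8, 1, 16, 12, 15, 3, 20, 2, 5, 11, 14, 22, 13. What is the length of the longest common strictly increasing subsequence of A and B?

For each value that appears in both, track the longest common increasing run ending there.
The best achievable length is 3; one witness is 13, 16, 22 (A-positions 6,10,12, B-positions 1,4,13).

3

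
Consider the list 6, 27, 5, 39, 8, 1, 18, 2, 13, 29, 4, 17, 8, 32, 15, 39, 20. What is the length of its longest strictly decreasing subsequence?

4

Scanning left to right, the best length ending at each element is: 6→1, 27→1, 5→2, 39→1, 8→2, 1→3, 18→2, 2→3, 13→3, 29→2, 4→4, 17→3, 8→4, 32→2, 15→4, 39→1, 20→3.
So the longest decreasing subsequence has length 4, e.g. 27, 18, 13, 4.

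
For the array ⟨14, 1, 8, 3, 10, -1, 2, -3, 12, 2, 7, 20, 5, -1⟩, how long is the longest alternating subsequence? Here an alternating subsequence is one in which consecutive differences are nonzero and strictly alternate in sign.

Track the best alternating length ending on an up-step vs a down-step at each position: up/down = 1/1, 1/2, 3/2, 3/4, 5/2, 1/6, 7/6, 1/8, 9/2, 9/10, 11/10, 11/1, 11/12, 9/12.
The maximum over both is 12; one such subsequence is 14, 1, 8, 3, 10, -1, 2, -3, 12, 2, 7, 5.

12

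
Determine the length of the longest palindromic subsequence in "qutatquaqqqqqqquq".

One longest palindromic subsequence is quqqqqqqqquq (positions 1,2,6,9,10,11,12,13,14,15,16,17); it reads the same forward and backward, and the interval DP gives dp[1][17] = 12.

12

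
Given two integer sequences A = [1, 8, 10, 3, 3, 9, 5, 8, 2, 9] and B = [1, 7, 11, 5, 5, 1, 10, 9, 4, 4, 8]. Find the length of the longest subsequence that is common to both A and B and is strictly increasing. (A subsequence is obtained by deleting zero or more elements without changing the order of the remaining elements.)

3

A longest common strictly increasing subsequence is 1, 5, 9 (length 3); it appears in order in both A and B, and no longer such subsequence exists.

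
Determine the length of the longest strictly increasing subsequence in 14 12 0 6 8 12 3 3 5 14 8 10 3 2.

5

Let dp[i] be the longest increasing subsequence ending at position i. Then dp = [1, 1, 1, 2, 3, 4, 2, 2, 3, 5, 4, 5, 2, 2].
The maximum is 5; one witness is 0, 6, 8, 12, 14 at positions 3,4,5,6,10.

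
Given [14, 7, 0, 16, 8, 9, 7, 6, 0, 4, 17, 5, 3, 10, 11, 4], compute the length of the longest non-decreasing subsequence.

6

One longest non-decreasing subsequence is 0, 0, 4, 5, 10, 11 (positions 3,9,10,12,14,15), of length 6; no longer one exists.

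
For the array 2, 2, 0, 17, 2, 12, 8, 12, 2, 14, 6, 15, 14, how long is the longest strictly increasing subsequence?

Let dp[i] be the longest increasing subsequence ending at position i. Then dp = [1, 1, 1, 2, 2, 3, 3, 4, 2, 5, 3, 6, 5].
The maximum is 6; one witness is 0, 2, 8, 12, 14, 15 at positions 3,5,7,8,10,12.

6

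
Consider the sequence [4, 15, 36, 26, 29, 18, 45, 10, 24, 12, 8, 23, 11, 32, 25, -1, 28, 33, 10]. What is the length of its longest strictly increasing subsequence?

Let dp[i] be the longest increasing subsequence ending at position i. Then dp = [1, 2, 3, 3, 4, 3, 5, 2, 4, 3, 2, 4, 3, 5, 5, 1, 6, 7, 3].
The maximum is 7; one witness is 4, 15, 18, 24, 25, 28, 33 at positions 1,2,6,9,15,17,18.

7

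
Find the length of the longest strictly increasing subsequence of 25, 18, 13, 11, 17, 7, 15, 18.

Scanning left to right, the best length ending at each element is: 25→1, 18→1, 13→1, 11→1, 17→2, 7→1, 15→2, 18→3.
So the longest increasing subsequence has length 3, e.g. 13, 17, 18.

3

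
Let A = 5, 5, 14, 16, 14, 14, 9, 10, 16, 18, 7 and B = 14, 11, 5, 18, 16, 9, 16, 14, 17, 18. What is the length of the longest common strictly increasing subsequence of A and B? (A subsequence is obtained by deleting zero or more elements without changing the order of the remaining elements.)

4

A longest common strictly increasing subsequence is 5, 9, 16, 18 (length 4); it appears in order in both A and B, and no longer such subsequence exists.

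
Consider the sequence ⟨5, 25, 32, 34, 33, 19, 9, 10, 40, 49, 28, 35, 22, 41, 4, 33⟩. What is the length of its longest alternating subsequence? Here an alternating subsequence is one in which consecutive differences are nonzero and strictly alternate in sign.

10

A longest alternating subsequence is 5, 34, 33, 40, 28, 35, 22, 41, 4, 33 (positions 1,4,5,9,11,12,13,14,15,16); its 9 consecutive differences strictly alternate in sign, and length 10 is optimal.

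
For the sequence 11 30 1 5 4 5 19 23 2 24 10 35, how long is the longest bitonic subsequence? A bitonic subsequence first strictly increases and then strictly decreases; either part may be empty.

7

One longest bitonic subsequence is 1, 4, 5, 19, 23, 24, 10 (positions 3,5,6,7,8,10,11): it rises to 24 then falls. Length 7 is optimal.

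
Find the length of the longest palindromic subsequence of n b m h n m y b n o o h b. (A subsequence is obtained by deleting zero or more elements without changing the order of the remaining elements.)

Using dp[i][j] = 2 + dp[i+1][j−1] if the ends match, else max(dp[i+1][j], dp[i][j−1]):
dp[1][13] = 7. A witness is bhnbnhb at positions 2,4,5,8,9,12,13.

7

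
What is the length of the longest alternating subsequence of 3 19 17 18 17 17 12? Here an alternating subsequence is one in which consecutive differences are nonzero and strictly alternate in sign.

5

Track the best alternating length ending on an up-step vs a down-step at each position: up/down = 1/1, 2/1, 2/3, 4/3, 2/5, 2/5, 2/5.
The maximum over both is 5; one such subsequence is 3, 19, 17, 18, 17.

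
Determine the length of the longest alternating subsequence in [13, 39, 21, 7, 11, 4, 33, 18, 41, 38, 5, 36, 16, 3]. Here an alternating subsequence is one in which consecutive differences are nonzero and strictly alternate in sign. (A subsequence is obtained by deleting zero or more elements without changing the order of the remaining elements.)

11

A longest alternating subsequence is 13, 39, 7, 11, 4, 33, 18, 41, 5, 36, 16 (positions 1,2,4,5,6,7,8,9,11,12,13); its 10 consecutive differences strictly alternate in sign, and length 11 is optimal.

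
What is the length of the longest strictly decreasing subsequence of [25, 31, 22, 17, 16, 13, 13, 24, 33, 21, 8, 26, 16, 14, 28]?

One longest decreasing subsequence is 25, 22, 17, 16, 13, 8 (positions 1,3,4,5,6,11), of length 6; no longer one exists.

6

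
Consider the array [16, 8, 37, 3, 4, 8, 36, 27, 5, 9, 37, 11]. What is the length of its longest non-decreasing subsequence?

5

One longest non-decreasing subsequence is 3, 4, 8, 36, 37 (positions 4,5,6,7,11), of length 5; no longer one exists.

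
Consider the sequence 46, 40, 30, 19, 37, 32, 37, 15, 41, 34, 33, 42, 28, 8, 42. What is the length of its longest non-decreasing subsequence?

Scanning left to right, the best length ending at each element is: 46→1, 40→1, 30→1, 19→1, 37→2, 32→2, 37→3, 15→1, 41→4, 34→3, 33→3, 42→5, 28→2, 8→1, 42→6.
So the longest non-decreasing subsequence has length 6, e.g. 30, 37, 37, 41, 42, 42.

6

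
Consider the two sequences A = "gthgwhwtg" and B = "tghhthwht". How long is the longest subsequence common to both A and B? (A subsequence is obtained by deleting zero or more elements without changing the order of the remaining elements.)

A longest common subsequence is gthwht (length 6); the LCS DP confirms no longer common subsequence exists.

6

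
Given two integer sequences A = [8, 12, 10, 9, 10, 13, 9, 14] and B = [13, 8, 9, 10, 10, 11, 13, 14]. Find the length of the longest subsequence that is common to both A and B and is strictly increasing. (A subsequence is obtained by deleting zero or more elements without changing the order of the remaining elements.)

A longest common strictly increasing subsequence is 8, 9, 10, 13, 14 (length 5); it appears in order in both A and B, and no longer such subsequence exists.

5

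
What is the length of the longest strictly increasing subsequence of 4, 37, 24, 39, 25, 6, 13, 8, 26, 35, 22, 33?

Let dp[i] be the longest increasing subsequence ending at position i. Then dp = [1, 2, 2, 3, 3, 2, 3, 3, 4, 5, 4, 5].
The maximum is 5; one witness is 4, 24, 25, 26, 35 at positions 1,3,5,9,10.

5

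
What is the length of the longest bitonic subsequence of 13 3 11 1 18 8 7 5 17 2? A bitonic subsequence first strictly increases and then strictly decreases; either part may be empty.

7

One longest bitonic subsequence is 3, 11, 18, 8, 7, 5, 2 (positions 2,3,5,6,7,8,10): it rises to 18 then falls. Length 7 is optimal.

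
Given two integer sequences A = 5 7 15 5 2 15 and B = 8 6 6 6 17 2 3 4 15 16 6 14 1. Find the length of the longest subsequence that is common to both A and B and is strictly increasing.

A longest common strictly increasing subsequence is 2, 15 (length 2); it appears in order in both A and B, and no longer such subsequence exists.

2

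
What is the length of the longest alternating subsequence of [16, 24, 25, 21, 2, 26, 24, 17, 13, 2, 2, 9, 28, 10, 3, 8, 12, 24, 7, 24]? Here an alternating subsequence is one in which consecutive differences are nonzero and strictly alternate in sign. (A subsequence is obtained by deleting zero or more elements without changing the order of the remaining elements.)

Track the best alternating length ending on an up-step vs a down-step at each position: up/down = 1/1, 2/1, 2/1, 2/3, 1/3, 4/1, 4/5, 4/5, 4/5, 1/5, 1/5, 6/5, 6/1, 6/7, 6/7, 8/7, 8/7, 8/7, 8/9, 10/7.
The maximum over both is 10; one such subsequence is 16, 24, 21, 26, 2, 9, 3, 8, 7, 24.

10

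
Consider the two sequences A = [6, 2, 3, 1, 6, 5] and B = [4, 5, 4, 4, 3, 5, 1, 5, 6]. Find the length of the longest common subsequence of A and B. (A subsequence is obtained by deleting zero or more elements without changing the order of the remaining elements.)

3

Backtracking the LCS table gives one alignment: 3 (A3,B5) → 1 (A4,B7) → 6 (A5,B9).
So the longest common subsequence has length 3.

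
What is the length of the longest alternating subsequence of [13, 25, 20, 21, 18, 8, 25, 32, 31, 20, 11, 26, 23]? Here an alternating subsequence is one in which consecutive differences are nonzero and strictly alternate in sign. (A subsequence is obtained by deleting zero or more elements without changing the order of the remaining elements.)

9

A longest alternating subsequence is 13, 25, 20, 21, 18, 25, 20, 26, 23 (positions 1,2,3,4,5,7,10,12,13); its 8 consecutive differences strictly alternate in sign, and length 9 is optimal.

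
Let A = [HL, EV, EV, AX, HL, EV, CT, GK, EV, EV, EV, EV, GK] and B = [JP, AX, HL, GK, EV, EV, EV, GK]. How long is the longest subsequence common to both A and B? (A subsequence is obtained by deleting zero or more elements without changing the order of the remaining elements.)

7

A longest common subsequence is AX, HL, GK, EV, EV, EV, GK (length 7); the LCS DP confirms no longer common subsequence exists.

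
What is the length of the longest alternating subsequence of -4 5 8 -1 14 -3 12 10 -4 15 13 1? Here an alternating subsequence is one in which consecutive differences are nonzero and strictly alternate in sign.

Track the best alternating length ending on an up-step vs a down-step at each position: up/down = 1/1, 2/1, 2/1, 2/3, 4/1, 2/5, 6/5, 6/7, 1/7, 8/1, 8/9, 8/9.
The maximum over both is 9; one such subsequence is -4, 5, -1, 14, -3, 12, 10, 15, 13.

9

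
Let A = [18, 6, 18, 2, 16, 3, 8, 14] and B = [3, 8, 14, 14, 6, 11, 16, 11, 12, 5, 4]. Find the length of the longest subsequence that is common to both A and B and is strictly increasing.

3

A longest common strictly increasing subsequence is 3, 8, 14 (length 3); it appears in order in both A and B, and no longer such subsequence exists.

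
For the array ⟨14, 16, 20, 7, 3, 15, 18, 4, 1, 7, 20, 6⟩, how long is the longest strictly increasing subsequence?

Let dp[i] be the longest increasing subsequence ending at position i. Then dp = [1, 2, 3, 1, 1, 2, 3, 2, 1, 3, 4, 3].
The maximum is 4; one witness is 14, 16, 18, 20 at positions 1,2,7,11.

4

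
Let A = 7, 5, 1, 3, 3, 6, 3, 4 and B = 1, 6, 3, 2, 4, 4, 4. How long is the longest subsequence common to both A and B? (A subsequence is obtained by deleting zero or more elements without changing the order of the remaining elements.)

A longest common subsequence is 1, 6, 3, 4 (length 4); the LCS DP confirms no longer common subsequence exists.

4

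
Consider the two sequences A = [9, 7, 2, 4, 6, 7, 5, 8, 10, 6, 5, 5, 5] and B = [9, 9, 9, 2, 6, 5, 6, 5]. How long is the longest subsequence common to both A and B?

6

A longest common subsequence is 9, 2, 6, 5, 6, 5 (length 6); the LCS DP confirms no longer common subsequence exists.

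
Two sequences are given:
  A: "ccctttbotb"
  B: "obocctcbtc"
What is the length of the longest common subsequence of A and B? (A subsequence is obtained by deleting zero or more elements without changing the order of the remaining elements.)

A longest common subsequence is cccbt (length 5); the LCS DP confirms no longer common subsequence exists.

5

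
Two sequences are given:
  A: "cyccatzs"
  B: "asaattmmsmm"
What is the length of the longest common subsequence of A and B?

3

Backtracking the LCS table gives one alignment: a (A5,B4) → t (A6,B6) → s (A8,B9).
So the longest common subsequence has length 3.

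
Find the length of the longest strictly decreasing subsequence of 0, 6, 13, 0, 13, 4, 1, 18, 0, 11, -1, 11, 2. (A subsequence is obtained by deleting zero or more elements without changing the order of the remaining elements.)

5

Let dp[i] be the longest decreasing subsequence ending at position i. Then dp = [1, 1, 1, 2, 1, 2, 3, 1, 4, 2, 5, 2, 3].
The maximum is 5; one witness is 6, 4, 1, 0, -1 at positions 2,6,7,9,11.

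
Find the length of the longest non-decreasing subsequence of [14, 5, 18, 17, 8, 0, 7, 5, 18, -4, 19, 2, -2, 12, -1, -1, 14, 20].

6

Let dp[i] be the longest non-decreasing subsequence ending at position i. Then dp = [1, 1, 2, 2, 2, 1, 2, 2, 3, 1, 4, 2, 2, 3, 3, 4, 5, 6].
The maximum is 6; one witness is -4, -2, -1, -1, 14, 20 at positions 10,13,15,16,17,18.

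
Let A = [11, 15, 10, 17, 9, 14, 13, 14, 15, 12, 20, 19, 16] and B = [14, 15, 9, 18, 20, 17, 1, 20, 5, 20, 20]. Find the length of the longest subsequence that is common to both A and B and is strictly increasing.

A longest common strictly increasing subsequence is 14, 15, 20 (length 3); it appears in order in both A and B, and no longer such subsequence exists.

3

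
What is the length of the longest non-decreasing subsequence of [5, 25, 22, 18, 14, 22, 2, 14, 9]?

Scanning left to right, the best length ending at each element is: 5→1, 25→2, 22→2, 18→2, 14→2, 22→3, 2→1, 14→3, 9→2.
So the longest non-decreasing subsequence has length 3, e.g. 5, 22, 22.

3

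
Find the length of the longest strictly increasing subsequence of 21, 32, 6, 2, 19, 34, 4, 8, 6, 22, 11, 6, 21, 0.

Let dp[i] be the longest increasing subsequence ending at position i. Then dp = [1, 2, 1, 1, 2, 3, 2, 3, 3, 4, 4, 3, 5, 1].
The maximum is 5; one witness is 2, 4, 8, 11, 21 at positions 4,7,8,11,13.

5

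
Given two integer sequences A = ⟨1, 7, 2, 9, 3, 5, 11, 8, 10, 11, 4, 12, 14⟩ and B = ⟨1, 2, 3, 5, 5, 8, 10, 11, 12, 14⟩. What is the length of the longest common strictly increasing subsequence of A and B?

9

A longest common strictly increasing subsequence is 1, 2, 3, 5, 8, 10, 11, 12, 14 (length 9); it appears in order in both A and B, and no longer such subsequence exists.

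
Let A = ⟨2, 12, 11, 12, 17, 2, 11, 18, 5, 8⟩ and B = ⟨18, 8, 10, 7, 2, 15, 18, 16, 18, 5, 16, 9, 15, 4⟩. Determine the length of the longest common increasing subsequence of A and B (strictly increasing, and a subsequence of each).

2

For each value that appears in both, track the longest common increasing run ending there.
The best achievable length is 2; one witness is 2, 18 (A-positions 1,8, B-positions 5,7).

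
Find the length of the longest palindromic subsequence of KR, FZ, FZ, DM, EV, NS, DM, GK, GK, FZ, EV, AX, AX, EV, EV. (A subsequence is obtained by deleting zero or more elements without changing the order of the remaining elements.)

6

Using dp[i][j] = 2 + dp[i+1][j−1] if the ends match, else max(dp[i+1][j], dp[i][j−1]):
dp[1][15] = 6. A witness is EV EV AX AX EV EV at positions 5,11,12,13,14,15.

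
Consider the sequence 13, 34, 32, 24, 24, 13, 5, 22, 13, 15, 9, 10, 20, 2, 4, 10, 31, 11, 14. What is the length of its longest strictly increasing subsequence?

One longest increasing subsequence is 5, 13, 15, 20, 31 (positions 7,9,10,13,17), of length 5; no longer one exists.

5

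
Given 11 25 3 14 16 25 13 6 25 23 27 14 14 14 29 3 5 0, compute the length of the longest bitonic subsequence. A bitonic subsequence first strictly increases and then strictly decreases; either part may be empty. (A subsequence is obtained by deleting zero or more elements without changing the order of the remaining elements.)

8

One longest bitonic subsequence is 11, 14, 16, 25, 23, 14, 5, 0 (positions 1,4,5,6,10,14,17,18): it rises to 25 then falls. Length 8 is optimal.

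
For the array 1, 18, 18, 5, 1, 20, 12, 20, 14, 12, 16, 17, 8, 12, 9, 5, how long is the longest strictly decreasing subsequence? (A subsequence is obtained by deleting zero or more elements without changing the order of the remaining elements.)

One longest decreasing subsequence is 18, 14, 12, 8, 5 (positions 2,9,10,13,16), of length 5; no longer one exists.

5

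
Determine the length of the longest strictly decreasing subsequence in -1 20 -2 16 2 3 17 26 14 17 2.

Scanning left to right, the best length ending at each element is: -1→1, 20→1, -2→2, 16→2, 2→3, 3→3, 17→2, 26→1, 14→3, 17→2, 2→4.
So the longest decreasing subsequence has length 4, e.g. 20, 16, 3, 2.

4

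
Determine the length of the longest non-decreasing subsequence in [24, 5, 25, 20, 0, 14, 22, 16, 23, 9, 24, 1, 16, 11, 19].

Let dp[i] be the longest non-decreasing subsequence ending at position i. Then dp = [1, 1, 2, 2, 1, 2, 3, 3, 4, 2, 5, 2, 4, 3, 5].
The maximum is 5; one witness is 5, 20, 22, 23, 24 at positions 2,4,7,9,11.

5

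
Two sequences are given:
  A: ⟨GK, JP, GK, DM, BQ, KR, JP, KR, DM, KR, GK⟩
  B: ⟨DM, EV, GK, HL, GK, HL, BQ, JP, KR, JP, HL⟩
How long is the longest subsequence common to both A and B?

A longest common subsequence is GK, GK, BQ, KR, JP (length 5); the LCS DP confirms no longer common subsequence exists.

5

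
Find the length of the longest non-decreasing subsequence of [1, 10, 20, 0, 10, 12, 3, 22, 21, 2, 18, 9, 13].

Let dp[i] be the longest non-decreasing subsequence ending at position i. Then dp = [1, 2, 3, 1, 3, 4, 2, 5, 5, 2, 5, 3, 5].
The maximum is 5; one witness is 1, 10, 10, 12, 22 at positions 1,2,5,6,8.

5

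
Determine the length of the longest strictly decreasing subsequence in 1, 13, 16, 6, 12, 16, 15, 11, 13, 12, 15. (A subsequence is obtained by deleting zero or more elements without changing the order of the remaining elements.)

4

Scanning left to right, the best length ending at each element is: 1→1, 13→1, 16→1, 6→2, 12→2, 16→1, 15→2, 11→3, 13→3, 12→4, 15→2.
So the longest decreasing subsequence has length 4, e.g. 16, 15, 13, 12.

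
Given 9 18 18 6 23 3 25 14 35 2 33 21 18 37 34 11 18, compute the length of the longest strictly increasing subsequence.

6

Let dp[i] be the longest increasing subsequence ending at position i. Then dp = [1, 2, 2, 1, 3, 1, 4, 2, 5, 1, 5, 3, 3, 6, 6, 2, 3].
The maximum is 6; one witness is 9, 18, 23, 25, 35, 37 at positions 1,2,5,7,9,14.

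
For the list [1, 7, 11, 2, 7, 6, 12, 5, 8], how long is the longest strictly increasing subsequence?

4

Let dp[i] be the longest increasing subsequence ending at position i. Then dp = [1, 2, 3, 2, 3, 3, 4, 3, 4].
The maximum is 4; one witness is 1, 7, 11, 12 at positions 1,2,3,7.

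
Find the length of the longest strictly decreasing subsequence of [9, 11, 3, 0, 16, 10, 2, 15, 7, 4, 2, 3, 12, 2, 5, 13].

One longest decreasing subsequence is 11, 10, 7, 4, 3, 2 (positions 2,6,9,10,12,14), of length 6; no longer one exists.

6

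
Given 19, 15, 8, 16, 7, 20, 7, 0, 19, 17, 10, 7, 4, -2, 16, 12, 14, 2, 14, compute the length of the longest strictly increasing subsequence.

Scanning left to right, the best length ending at each element is: 19→1, 15→1, 8→1, 16→2, 7→1, 20→3, 7→1, 0→1, 19→3, 17→3, 10→2, 7→2, 4→2, -2→1, 16→3, 12→3, 14→4, 2→2, 14→4.
So the longest increasing subsequence has length 4, e.g. 8, 10, 12, 14.

4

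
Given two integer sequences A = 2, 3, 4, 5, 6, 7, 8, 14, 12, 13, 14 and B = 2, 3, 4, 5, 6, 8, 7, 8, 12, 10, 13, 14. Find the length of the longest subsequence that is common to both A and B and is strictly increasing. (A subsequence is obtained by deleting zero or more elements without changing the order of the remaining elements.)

For each value that appears in both, track the longest common increasing run ending there.
The best achievable length is 10; one witness is 2, 3, 4, 5, 6, 7, 8, 12, 13, 14 (A-positions 1,2,3,4,5,6,7,9,10,11, B-positions 1,2,3,4,5,7,8,9,11,12).

10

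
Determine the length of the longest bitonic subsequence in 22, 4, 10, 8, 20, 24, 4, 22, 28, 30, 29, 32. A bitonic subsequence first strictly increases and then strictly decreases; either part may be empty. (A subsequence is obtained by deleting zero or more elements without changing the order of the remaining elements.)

7

One longest bitonic subsequence is 4, 10, 20, 24, 28, 30, 29 (positions 2,3,5,6,9,10,11): it rises to 30 then falls. Length 7 is optimal.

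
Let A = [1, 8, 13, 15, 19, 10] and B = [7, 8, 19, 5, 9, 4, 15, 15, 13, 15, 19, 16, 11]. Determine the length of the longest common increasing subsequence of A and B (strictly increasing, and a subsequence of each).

4

A longest common strictly increasing subsequence is 8, 13, 15, 19 (length 4); it appears in order in both A and B, and no longer such subsequence exists.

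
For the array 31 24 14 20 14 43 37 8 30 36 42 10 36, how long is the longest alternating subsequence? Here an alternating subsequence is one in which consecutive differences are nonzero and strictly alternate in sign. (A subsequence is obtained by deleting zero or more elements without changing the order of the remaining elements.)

A longest alternating subsequence is 31, 14, 20, 14, 43, 8, 30, 10, 36 (positions 1,3,4,5,6,8,9,12,13); its 8 consecutive differences strictly alternate in sign, and length 9 is optimal.

9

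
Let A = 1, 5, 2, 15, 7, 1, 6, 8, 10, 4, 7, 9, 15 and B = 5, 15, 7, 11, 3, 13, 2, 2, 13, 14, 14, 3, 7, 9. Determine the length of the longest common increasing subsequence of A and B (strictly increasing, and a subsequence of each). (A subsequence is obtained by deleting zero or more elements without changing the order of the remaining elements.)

A longest common strictly increasing subsequence is 5, 7, 9 (length 3); it appears in order in both A and B, and no longer such subsequence exists.

3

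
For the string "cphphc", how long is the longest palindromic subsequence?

5

Using dp[i][j] = 2 + dp[i+1][j−1] if the ends match, else max(dp[i+1][j], dp[i][j−1]):
dp[1][6] = 5. A witness is chphc at positions 1,3,4,5,6.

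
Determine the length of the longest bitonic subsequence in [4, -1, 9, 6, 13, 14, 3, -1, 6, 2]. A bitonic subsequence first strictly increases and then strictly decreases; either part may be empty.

Let inc[i] be the LIS ending at i and dec[i] the longest strictly decreasing subsequence starting at i. inc = [1, 1, 2, 2, 3, 4, 2, 1, 3, 2], dec = [3, 1, 4, 3, 3, 3, 2, 1, 2, 1].
max_i inc[i]+dec[i]−1 = 6, with one witness 4, 9, 13, 14, 6, 2.

6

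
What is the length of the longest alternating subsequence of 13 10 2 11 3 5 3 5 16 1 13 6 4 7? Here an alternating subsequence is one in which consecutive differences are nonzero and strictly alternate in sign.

11

A longest alternating subsequence is 13, 10, 11, 3, 5, 3, 5, 1, 13, 6, 7 (positions 1,2,4,5,6,7,8,10,11,12,14); its 10 consecutive differences strictly alternate in sign, and length 11 is optimal.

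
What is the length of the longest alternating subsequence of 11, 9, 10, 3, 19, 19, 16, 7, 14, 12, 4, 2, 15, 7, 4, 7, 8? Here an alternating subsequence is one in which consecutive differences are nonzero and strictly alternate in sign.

Track the best alternating length ending on an up-step vs a down-step at each position: up/down = 1/1, 1/2, 3/2, 1/4, 5/1, 5/1, 5/6, 5/6, 7/6, 7/8, 5/8, 1/8, 9/6, 9/10, 9/10, 11/10, 11/10.
The maximum over both is 11; one such subsequence is 11, 9, 10, 3, 19, 7, 14, 12, 15, 4, 7.

11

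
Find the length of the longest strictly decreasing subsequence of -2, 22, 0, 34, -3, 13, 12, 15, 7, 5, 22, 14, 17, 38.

Scanning left to right, the best length ending at each element is: -2→1, 22→1, 0→2, 34→1, -3→3, 13→2, 12→3, 15→2, 7→4, 5→5, 22→2, 14→3, 17→3, 38→1.
So the longest decreasing subsequence has length 5, e.g. 22, 13, 12, 7, 5.

5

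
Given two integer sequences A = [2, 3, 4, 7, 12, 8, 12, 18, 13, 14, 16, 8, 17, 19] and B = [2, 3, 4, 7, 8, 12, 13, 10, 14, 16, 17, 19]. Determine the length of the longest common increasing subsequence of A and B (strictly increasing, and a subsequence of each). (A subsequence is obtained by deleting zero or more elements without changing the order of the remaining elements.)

11

For each value that appears in both, track the longest common increasing run ending there.
The best achievable length is 11; one witness is 2, 3, 4, 7, 8, 12, 13, 14, 16, 17, 19 (A-positions 1,2,3,4,6,7,9,10,11,13,14, B-positions 1,2,3,4,5,6,7,9,10,11,12).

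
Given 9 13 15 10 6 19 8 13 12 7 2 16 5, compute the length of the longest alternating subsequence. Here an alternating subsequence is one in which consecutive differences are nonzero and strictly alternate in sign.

Track the best alternating length ending on an up-step vs a down-step at each position: up/down = 1/1, 2/1, 2/1, 2/3, 1/3, 4/1, 4/5, 6/5, 6/7, 4/7, 1/7, 8/5, 8/9.
The maximum over both is 9; one such subsequence is 9, 13, 10, 19, 8, 13, 12, 16, 5.

9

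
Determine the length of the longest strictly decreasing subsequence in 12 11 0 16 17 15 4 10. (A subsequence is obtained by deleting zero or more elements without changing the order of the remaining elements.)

3

Let dp[i] be the longest decreasing subsequence ending at position i. Then dp = [1, 2, 3, 1, 1, 2, 3, 3].
The maximum is 3; one witness is 12, 11, 0 at positions 1,2,3.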